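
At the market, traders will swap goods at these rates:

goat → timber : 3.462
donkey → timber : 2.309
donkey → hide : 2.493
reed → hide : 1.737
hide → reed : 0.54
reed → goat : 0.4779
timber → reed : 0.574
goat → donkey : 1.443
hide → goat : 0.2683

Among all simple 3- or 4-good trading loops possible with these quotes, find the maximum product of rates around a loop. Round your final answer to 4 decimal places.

donkey→hide→goat→donkey: 2.493 × 0.2683 × 1.443 = 0.96518
goat→timber→reed→goat: 3.462 × 0.574 × 0.4779 = 0.94968
donkey→hide→reed→goat→donkey: 2.493 × 0.54 × 0.4779 × 1.443 = 0.92837
goat→timber→reed→hide→goat: 3.462 × 0.574 × 1.737 × 0.2683 = 0.92610
donkey→timber→reed→goat→donkey: 2.309 × 0.574 × 0.4779 × 1.443 = 0.91399
Maximum is donkey→hide→goat→donkey at 0.9652; no arbitrage — every cycle loses value.

0.9652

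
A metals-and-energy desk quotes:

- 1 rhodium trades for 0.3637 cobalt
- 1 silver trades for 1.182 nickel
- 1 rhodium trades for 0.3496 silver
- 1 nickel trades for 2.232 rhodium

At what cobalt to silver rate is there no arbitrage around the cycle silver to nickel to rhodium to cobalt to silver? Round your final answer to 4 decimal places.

Known legs of the cycle: 1.182 × 2.232 × 0.3637 = 0.9595220688
For no arbitrage the full-cycle product must be 1, so the missing rate is 1 / 0.9595220688 ≈ 1.042186.

1.0422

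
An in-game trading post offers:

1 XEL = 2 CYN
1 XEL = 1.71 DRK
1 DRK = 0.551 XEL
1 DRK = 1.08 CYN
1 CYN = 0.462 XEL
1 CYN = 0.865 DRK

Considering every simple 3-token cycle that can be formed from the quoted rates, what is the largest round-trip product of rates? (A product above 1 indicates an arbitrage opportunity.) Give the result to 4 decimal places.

0.9532

CYN→DRK→XEL→CYN: 0.865 × 0.551 × 2 = 0.95323
CYN→XEL→DRK→CYN: 0.462 × 1.71 × 1.08 = 0.85322
Maximum is CYN→DRK→XEL→CYN at 0.9532; no arbitrage — every cycle loses value.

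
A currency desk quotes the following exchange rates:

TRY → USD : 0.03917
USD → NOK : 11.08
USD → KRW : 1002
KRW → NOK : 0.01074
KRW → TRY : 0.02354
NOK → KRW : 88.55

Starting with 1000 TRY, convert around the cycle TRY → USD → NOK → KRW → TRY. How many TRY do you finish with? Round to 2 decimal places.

1000 TRY × 0.03917 = 39.17 USD
39.17 USD × 11.08 = 434.0036 NOK
434.0036 NOK × 88.55 = 38431.01878 KRW
38431.01878 KRW × 0.02354 = 904.6661820812 TRY

904.67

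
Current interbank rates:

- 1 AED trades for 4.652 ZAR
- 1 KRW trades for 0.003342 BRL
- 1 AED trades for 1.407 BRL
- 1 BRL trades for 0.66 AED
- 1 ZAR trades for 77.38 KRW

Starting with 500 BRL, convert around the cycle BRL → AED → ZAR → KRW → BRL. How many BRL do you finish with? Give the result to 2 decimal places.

397.00

500 BRL × 0.66 = 330 AED
330 AED × 4.652 = 1535.16 ZAR
1535.16 ZAR × 77.38 = 118790.6808 KRW
118790.6808 KRW × 0.003342 = 396.9984552336 BRL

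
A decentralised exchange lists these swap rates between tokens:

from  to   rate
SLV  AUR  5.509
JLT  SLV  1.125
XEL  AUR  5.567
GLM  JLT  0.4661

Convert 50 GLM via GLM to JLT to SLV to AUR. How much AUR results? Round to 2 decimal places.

144.44

50 GLM × 0.4661 = 23.305 JLT
23.305 JLT × 1.125 = 26.218125 SLV
26.218125 SLV × 5.509 = 144.435650625 AUR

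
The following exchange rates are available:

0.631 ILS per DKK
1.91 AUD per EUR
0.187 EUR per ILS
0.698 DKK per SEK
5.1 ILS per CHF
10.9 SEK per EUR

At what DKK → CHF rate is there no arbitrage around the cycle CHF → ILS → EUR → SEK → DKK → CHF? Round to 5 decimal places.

Known legs of the cycle: 5.1 × 0.187 × 10.9 × 0.698 = 7.25594034
For no arbitrage the full-cycle product must be 1, so the missing rate is 1 / 7.25594034 ≈ 0.1378181.

0.13782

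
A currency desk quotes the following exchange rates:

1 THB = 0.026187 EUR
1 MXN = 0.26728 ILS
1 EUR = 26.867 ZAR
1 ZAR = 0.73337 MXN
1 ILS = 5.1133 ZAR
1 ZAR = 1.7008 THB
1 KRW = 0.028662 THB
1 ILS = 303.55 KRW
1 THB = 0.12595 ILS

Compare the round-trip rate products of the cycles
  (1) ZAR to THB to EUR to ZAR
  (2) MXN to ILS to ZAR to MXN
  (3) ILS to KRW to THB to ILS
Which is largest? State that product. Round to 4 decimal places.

1.1966

(1) 1.7008 × 0.026187 × 26.867 = 1.19663
(2) 0.26728 × 5.1133 × 0.73337 = 1.00228
(3) 303.55 × 0.028662 × 0.12595 = 1.09581
Highest is cycle (1) at 1.1966 (>1, arbitrage).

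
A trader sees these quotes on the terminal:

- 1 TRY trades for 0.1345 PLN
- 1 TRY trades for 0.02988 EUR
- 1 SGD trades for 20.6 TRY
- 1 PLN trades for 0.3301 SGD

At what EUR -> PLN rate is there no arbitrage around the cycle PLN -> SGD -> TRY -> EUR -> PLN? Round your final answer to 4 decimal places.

4.9216

Known legs of the cycle: 0.3301 × 20.6 × 0.02988 = 0.2031857928
For no arbitrage the full-cycle product must be 1, so the missing rate is 1 / 0.2031857928 ≈ 4.921604.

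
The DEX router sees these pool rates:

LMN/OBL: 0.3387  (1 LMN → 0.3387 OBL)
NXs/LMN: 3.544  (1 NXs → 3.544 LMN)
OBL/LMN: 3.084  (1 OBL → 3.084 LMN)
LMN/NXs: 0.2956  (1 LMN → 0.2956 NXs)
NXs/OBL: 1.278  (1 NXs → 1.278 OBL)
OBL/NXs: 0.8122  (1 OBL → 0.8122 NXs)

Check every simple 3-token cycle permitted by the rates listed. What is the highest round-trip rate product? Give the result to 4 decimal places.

1.1651

NXs→OBL→LMN→NXs: 1.278 × 3.084 × 0.2956 = 1.16506
NXs→LMN→OBL→NXs: 3.544 × 0.3387 × 0.8122 = 0.97493
Maximum is NXs→OBL→LMN→NXs at 1.1651; arbitrage exists.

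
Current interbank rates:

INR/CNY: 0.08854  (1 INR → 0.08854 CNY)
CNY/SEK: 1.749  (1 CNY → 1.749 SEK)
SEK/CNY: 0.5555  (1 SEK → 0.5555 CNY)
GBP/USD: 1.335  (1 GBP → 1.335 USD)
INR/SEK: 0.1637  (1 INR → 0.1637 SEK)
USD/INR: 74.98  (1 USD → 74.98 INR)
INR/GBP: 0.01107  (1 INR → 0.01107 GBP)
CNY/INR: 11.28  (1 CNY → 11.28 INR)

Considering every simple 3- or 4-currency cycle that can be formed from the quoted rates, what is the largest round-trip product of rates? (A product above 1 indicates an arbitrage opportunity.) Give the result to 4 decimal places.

INR→GBP→USD→INR: 0.01107 × 1.335 × 74.98 = 1.10809
SEK→CNY→INR→SEK: 0.5555 × 11.28 × 0.1637 = 1.02575
Maximum is INR→GBP→USD→INR at 1.1081; arbitrage exists.

1.1081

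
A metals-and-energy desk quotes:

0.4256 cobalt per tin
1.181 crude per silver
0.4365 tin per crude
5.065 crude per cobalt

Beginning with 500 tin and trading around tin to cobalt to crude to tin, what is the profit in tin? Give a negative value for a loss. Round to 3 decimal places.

-29.526

500 tin × 0.4256 = 212.8 cobalt
212.8 cobalt × 5.065 = 1077.832 crude
1077.832 crude × 0.4365 = 470.473668 tin
Net change: 470.473668 − 500 = -29.526332 tin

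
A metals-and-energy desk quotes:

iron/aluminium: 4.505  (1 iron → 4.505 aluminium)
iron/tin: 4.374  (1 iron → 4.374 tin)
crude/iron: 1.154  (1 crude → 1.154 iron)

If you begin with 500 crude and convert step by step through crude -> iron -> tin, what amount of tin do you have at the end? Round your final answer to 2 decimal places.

2523.80

500 crude × 1.154 = 577 iron
577 iron × 4.374 = 2523.798 tin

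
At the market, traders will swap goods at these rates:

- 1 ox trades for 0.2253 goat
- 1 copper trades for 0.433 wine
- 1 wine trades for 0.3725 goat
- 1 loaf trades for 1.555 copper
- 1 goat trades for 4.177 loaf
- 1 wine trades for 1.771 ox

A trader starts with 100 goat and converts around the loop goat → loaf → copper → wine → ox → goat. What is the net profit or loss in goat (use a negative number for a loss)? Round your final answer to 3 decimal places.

100 goat × 4.177 = 417.7 loaf
417.7 loaf × 1.555 = 649.5235 copper
649.5235 copper × 0.433 = 281.2436755 wine
281.2436755 wine × 1.771 = 498.0825493105 ox
498.0825493105 ox × 0.2253 = 112.21799835965565 goat
Net change: 112.21799835965565 − 100 = 12.21799835965565 goat

12.218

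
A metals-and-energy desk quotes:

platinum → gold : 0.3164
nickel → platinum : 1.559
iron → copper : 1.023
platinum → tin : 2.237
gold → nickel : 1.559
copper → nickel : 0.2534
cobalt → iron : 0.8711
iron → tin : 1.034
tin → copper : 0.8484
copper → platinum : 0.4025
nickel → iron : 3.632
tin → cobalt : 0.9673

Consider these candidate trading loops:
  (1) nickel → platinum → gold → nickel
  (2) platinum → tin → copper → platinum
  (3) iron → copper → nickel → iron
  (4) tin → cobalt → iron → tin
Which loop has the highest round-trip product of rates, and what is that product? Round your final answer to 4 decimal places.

(1) 1.559 × 0.3164 × 1.559 = 0.76900
(2) 2.237 × 0.8484 × 0.4025 = 0.76389
(3) 1.023 × 0.2534 × 3.632 = 0.94152
(4) 0.9673 × 0.8711 × 1.034 = 0.87126
Highest is cycle (3) at 0.9415 (≤1, no arbitrage).

0.9415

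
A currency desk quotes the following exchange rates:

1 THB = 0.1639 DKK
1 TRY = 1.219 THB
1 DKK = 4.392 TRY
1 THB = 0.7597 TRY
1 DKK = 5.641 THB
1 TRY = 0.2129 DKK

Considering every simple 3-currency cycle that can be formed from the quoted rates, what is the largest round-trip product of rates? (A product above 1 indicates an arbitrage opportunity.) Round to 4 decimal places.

0.9124

THB→TRY→DKK→THB: 0.7597 × 0.2129 × 5.641 = 0.91238
THB→DKK→TRY→THB: 0.1639 × 4.392 × 1.219 = 0.87750
Maximum is THB→TRY→DKK→THB at 0.9124; no arbitrage — every cycle loses value.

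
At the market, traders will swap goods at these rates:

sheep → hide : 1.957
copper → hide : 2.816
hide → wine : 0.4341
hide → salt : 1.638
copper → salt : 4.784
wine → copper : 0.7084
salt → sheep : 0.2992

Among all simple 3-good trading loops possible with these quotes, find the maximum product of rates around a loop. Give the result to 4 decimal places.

hide→salt→sheep→hide: 1.638 × 0.2992 × 1.957 = 0.95911
wine→copper→hide→wine: 0.7084 × 2.816 × 0.4341 = 0.86597
Maximum is hide→salt→sheep→hide at 0.9591; no arbitrage — every cycle loses value.

0.9591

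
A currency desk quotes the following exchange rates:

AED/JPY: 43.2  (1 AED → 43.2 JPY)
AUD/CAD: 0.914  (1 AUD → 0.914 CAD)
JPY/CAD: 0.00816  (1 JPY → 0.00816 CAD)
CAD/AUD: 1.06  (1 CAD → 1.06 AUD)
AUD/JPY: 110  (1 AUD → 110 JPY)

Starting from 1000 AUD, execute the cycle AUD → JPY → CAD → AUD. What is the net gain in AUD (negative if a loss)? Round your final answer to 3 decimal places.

1000 AUD × 110 = 110000 JPY
110000 JPY × 0.00816 = 897.6 CAD
897.6 CAD × 1.06 = 951.456 AUD
Net change: 951.456 − 1000 = -48.544 AUD

-48.544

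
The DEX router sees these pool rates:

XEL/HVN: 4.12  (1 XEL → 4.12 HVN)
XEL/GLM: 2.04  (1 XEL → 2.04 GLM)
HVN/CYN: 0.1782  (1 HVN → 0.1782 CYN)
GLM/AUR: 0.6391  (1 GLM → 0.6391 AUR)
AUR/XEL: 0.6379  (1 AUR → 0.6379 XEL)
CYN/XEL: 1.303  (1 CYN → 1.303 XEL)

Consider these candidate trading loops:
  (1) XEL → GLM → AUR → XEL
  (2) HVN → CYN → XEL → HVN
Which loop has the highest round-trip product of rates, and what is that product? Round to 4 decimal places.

0.9566

(1) 2.04 × 0.6391 × 0.6379 = 0.83167
(2) 0.1782 × 1.303 × 4.12 = 0.95664
Highest is cycle (2) at 0.9566 (≤1, no arbitrage).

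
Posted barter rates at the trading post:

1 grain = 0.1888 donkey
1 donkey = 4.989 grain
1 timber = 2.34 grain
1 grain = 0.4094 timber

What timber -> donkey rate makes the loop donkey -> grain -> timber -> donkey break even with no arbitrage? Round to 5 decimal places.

Known legs of the cycle: 4.989 × 0.4094 = 2.0424966
For no arbitrage the full-cycle product must be 1, so the missing rate is 1 / 2.0424966 ≈ 0.4895969.

0.48960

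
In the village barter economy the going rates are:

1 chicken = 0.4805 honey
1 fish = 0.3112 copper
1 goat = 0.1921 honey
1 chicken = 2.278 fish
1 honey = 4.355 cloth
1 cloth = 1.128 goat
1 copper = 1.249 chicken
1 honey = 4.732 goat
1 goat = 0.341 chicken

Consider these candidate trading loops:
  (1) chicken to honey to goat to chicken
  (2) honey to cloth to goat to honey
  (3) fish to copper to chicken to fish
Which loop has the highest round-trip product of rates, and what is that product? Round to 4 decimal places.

0.9437

(1) 0.4805 × 4.732 × 0.341 = 0.77534
(2) 4.355 × 1.128 × 0.1921 = 0.94368
(3) 0.3112 × 1.249 × 2.278 = 0.88543
Highest is cycle (2) at 0.9437 (≤1, no arbitrage).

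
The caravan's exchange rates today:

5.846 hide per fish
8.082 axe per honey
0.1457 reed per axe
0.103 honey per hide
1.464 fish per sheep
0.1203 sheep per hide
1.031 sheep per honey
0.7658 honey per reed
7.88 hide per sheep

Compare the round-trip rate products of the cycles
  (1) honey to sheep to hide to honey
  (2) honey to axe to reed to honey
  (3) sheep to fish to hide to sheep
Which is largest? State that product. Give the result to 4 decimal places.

(1) 1.031 × 7.88 × 0.103 = 0.83680
(2) 8.082 × 0.1457 × 0.7658 = 0.90177
(3) 1.464 × 5.846 × 0.1203 = 1.02959
Highest is cycle (3) at 1.0296 (>1, arbitrage).

1.0296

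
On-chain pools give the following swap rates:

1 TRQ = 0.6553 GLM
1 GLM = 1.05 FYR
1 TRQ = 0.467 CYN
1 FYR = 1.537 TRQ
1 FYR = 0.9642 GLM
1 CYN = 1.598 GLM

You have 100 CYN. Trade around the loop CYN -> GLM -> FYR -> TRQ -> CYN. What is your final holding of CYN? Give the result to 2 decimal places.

120.44

100 CYN × 1.598 = 159.8 GLM
159.8 GLM × 1.05 = 167.79 FYR
167.79 FYR × 1.537 = 257.89323 TRQ
257.89323 TRQ × 0.467 = 120.43613841 CYN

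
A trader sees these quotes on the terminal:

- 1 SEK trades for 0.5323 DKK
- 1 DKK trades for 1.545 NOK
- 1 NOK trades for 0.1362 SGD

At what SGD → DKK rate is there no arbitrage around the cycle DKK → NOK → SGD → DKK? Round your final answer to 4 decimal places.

4.7522

Known legs of the cycle: 1.545 × 0.1362 = 0.210429
For no arbitrage the full-cycle product must be 1, so the missing rate is 1 / 0.210429 ≈ 4.752197.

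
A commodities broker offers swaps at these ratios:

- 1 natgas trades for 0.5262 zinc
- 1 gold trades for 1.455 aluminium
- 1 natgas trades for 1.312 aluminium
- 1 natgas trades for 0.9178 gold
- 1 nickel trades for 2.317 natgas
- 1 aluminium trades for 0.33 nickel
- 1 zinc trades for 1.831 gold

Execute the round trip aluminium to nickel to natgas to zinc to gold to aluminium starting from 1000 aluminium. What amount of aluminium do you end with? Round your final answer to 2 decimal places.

1071.87

1000 aluminium × 0.33 = 330 nickel
330 nickel × 2.317 = 764.61 natgas
764.61 natgas × 0.5262 = 402.337782 zinc
402.337782 zinc × 1.831 = 736.680478842 gold
736.680478842 gold × 1.455 = 1071.87009671511 aluminium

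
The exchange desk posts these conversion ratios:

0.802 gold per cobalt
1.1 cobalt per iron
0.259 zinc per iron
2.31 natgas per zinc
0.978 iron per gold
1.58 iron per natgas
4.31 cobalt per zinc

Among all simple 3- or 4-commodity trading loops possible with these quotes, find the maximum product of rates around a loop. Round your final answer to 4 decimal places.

natgas→iron→zinc→natgas: 1.58 × 0.259 × 2.31 = 0.94530
cobalt→gold→iron→zinc→cobalt: 0.802 × 0.978 × 0.259 × 4.31 = 0.87557
cobalt→gold→iron→cobalt: 0.802 × 0.978 × 1.1 = 0.86279
Maximum is natgas→iron→zinc→natgas at 0.9453; no arbitrage — every cycle loses value.

0.9453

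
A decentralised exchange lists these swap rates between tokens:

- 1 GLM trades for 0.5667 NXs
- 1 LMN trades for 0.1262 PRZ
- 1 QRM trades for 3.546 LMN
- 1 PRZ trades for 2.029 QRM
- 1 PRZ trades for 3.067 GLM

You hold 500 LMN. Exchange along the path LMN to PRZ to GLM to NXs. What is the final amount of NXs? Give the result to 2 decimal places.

500 LMN × 0.1262 = 63.1 PRZ
63.1 PRZ × 3.067 = 193.5277 GLM
193.5277 GLM × 0.5667 = 109.67214759 NXs

109.67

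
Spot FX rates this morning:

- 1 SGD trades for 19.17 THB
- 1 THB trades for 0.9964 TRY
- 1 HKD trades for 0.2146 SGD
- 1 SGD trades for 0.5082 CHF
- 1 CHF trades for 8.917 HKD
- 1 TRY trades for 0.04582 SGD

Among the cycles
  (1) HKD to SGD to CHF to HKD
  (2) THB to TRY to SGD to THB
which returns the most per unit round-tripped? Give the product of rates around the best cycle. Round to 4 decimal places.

0.9725

(1) 0.2146 × 0.5082 × 8.917 = 0.97249
(2) 0.9964 × 0.04582 × 19.17 = 0.87521
Highest is cycle (1) at 0.9725 (≤1, no arbitrage).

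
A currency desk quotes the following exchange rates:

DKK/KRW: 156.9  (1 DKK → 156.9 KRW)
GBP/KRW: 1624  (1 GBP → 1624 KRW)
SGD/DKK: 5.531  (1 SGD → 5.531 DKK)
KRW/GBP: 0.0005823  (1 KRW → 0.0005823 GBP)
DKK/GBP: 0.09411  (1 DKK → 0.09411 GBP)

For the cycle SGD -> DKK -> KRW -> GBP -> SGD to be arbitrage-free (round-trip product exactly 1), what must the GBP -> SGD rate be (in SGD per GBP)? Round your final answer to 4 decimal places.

1.9789

Known legs of the cycle: 5.531 × 156.9 × 0.0005823 = 0.50532803397
For no arbitrage the full-cycle product must be 1, so the missing rate is 1 / 0.50532803397 ≈ 1.978913.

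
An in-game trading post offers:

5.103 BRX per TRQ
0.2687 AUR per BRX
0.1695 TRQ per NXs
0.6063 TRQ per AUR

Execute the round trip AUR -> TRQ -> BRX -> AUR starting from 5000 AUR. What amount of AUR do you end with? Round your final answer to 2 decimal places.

4156.72

5000 AUR × 0.6063 = 3031.5 TRQ
3031.5 TRQ × 5.103 = 15469.7445 BRX
15469.7445 BRX × 0.2687 = 4156.72034715 AUR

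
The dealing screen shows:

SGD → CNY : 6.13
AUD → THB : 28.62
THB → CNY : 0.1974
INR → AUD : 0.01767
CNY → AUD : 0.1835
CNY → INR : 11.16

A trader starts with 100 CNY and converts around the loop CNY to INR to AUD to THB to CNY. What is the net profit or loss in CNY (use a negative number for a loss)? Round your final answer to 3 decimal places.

11.408

100 CNY × 11.16 = 1116 INR
1116 INR × 0.01767 = 19.71972 AUD
19.71972 AUD × 28.62 = 564.3783864 THB
564.3783864 THB × 0.1974 = 111.40829347536 CNY
Net change: 111.40829347536 − 100 = 11.40829347536 CNY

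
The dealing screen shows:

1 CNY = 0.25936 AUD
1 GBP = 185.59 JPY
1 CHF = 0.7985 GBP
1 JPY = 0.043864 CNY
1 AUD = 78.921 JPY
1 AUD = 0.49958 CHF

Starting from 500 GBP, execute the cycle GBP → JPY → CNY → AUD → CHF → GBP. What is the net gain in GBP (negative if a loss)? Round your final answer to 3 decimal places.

500 GBP × 185.59 = 92795 JPY
92795 JPY × 0.043864 = 4070.35988 CNY
4070.35988 CNY × 0.25936 = 1055.6885384768 AUD
1055.6885384768 AUD × 0.49958 = 527.400880052239744 CHF
527.400880052239744 CHF × 0.7985 = 421.129602721713435584 GBP
Net change: 421.129602721713435584 − 500 = -78.870397278286564416 GBP

-78.870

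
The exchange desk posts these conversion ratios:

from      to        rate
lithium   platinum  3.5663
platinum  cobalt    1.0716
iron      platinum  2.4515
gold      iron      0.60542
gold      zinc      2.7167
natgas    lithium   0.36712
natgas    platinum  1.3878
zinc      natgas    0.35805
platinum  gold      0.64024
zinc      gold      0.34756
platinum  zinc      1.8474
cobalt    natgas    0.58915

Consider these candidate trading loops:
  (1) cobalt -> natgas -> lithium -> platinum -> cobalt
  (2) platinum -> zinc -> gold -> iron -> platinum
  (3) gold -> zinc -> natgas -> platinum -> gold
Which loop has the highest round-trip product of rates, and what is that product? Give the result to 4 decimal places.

0.9530

(1) 0.58915 × 0.36712 × 3.5663 × 1.0716 = 0.82658
(2) 1.8474 × 0.34756 × 0.60542 × 2.4515 = 0.95297
(3) 2.7167 × 0.35805 × 1.3878 × 0.64024 = 0.86428
Highest is cycle (2) at 0.9530 (≤1, no arbitrage).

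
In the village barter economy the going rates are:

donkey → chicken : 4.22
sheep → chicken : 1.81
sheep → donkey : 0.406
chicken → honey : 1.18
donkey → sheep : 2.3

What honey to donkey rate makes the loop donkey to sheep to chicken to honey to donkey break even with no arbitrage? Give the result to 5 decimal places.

Known legs of the cycle: 2.3 × 1.81 × 1.18 = 4.91234
For no arbitrage the full-cycle product must be 1, so the missing rate is 1 / 4.91234 ≈ 0.2035690.

0.20357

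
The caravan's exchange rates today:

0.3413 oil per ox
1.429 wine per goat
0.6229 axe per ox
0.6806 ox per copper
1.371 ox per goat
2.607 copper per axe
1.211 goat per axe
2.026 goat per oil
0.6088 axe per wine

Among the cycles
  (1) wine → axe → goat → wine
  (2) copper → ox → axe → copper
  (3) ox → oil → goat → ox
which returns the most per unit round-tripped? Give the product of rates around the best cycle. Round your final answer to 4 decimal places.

(1) 0.6088 × 1.211 × 1.429 = 1.05354
(2) 0.6806 × 0.6229 × 2.607 = 1.10523
(3) 0.3413 × 2.026 × 1.371 = 0.94801
Highest is cycle (2) at 1.1052 (>1, arbitrage).

1.1052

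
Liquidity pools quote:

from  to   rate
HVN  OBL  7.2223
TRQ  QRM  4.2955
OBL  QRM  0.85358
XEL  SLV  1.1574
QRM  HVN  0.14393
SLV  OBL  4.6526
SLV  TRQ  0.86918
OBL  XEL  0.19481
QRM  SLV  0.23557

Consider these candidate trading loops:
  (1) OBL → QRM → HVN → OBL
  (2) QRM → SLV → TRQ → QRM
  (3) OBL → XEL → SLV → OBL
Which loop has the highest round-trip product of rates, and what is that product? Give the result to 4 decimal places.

1.0490

(1) 0.85358 × 0.14393 × 7.2223 = 0.88730
(2) 0.23557 × 0.86918 × 4.2955 = 0.87952
(3) 0.19481 × 1.1574 × 4.6526 = 1.04904
Highest is cycle (3) at 1.0490 (>1, arbitrage).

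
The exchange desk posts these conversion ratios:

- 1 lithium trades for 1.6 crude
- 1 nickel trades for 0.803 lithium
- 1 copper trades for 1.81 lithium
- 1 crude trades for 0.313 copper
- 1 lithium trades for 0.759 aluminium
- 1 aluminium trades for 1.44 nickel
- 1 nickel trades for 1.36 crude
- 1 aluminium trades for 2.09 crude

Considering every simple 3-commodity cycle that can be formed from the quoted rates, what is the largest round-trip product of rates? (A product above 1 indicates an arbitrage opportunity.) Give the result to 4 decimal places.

lithium→crude→copper→lithium: 1.6 × 0.313 × 1.81 = 0.90645
lithium→aluminium→nickel→lithium: 0.759 × 1.44 × 0.803 = 0.87765
Maximum is lithium→crude→copper→lithium at 0.9064; no arbitrage — every cycle loses value.

0.9064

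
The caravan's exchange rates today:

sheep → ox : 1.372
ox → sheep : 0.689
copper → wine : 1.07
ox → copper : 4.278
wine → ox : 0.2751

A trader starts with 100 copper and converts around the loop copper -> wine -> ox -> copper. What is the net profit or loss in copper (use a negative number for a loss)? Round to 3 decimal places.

25.926

100 copper × 1.07 = 107 wine
107 wine × 0.2751 = 29.4357 ox
29.4357 ox × 4.278 = 125.9259246 copper
Net change: 125.9259246 − 100 = 25.9259246 copper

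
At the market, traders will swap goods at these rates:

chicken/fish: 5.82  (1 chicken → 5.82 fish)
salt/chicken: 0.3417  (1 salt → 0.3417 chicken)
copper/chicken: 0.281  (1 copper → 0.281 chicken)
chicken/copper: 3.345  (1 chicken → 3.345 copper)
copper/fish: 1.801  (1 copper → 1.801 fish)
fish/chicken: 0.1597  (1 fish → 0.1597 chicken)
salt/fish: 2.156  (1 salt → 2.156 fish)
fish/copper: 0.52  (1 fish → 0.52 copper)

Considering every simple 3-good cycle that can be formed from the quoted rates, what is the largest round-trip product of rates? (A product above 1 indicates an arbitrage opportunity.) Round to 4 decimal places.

fish→chicken→copper→fish: 0.1597 × 3.345 × 1.801 = 0.96209
fish→copper→chicken→fish: 0.52 × 0.281 × 5.82 = 0.85042
Maximum is fish→chicken→copper→fish at 0.9621; no arbitrage — every cycle loses value.

0.9621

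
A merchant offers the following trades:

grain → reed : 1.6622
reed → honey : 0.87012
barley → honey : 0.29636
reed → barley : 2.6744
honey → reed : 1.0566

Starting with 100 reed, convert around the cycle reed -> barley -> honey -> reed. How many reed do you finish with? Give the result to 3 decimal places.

100 reed × 2.6744 = 267.44 barley
267.44 barley × 0.29636 = 79.2585184 honey
79.2585184 honey × 1.0566 = 83.74455054144 reed

83.745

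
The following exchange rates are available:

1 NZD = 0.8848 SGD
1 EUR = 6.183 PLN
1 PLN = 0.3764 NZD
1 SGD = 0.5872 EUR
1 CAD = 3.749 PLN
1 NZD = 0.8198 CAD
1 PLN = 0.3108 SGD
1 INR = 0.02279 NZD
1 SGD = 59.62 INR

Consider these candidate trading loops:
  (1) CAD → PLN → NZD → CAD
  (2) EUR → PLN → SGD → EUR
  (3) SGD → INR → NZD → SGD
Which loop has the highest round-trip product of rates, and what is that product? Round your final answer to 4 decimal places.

(1) 3.749 × 0.3764 × 0.8198 = 1.15684
(2) 6.183 × 0.3108 × 0.5872 = 1.12841
(3) 59.62 × 0.02279 × 0.8848 = 1.20221
Highest is cycle (3) at 1.2022 (>1, arbitrage).

1.2022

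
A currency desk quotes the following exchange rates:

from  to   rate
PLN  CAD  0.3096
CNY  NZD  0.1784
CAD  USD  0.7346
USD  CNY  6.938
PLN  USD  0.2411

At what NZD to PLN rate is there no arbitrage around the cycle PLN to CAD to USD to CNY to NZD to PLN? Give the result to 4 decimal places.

Known legs of the cycle: 0.3096 × 0.7346 × 6.938 × 0.1784 = 0.281501699772672
For no arbitrage the full-cycle product must be 1, so the missing rate is 1 / 0.281501699772672 ≈ 3.552376.

3.5524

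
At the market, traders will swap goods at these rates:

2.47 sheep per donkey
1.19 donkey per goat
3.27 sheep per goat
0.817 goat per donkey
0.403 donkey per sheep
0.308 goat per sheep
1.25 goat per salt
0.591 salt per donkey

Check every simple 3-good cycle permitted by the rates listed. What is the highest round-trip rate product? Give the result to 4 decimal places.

1.0767

goat→sheep→donkey→goat: 3.27 × 0.403 × 0.817 = 1.07665
goat→donkey→sheep→goat: 1.19 × 2.47 × 0.308 = 0.90530
goat→donkey→salt→goat: 1.19 × 0.591 × 1.25 = 0.87911
Maximum is goat→sheep→donkey→goat at 1.0767; arbitrage exists.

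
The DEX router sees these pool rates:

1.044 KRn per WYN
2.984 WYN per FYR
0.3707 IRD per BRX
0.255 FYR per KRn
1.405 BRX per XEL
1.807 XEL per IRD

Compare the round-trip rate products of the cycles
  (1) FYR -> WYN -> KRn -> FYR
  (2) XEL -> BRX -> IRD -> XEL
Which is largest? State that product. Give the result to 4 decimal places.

0.9411

(1) 2.984 × 1.044 × 0.255 = 0.79440
(2) 1.405 × 0.3707 × 1.807 = 0.94115
Highest is cycle (2) at 0.9411 (≤1, no arbitrage).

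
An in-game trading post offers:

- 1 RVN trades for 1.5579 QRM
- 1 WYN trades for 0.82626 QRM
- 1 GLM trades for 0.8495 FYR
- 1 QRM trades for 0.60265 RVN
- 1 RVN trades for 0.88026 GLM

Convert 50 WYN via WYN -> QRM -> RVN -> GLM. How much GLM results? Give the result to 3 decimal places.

50 WYN × 0.82626 = 41.313 QRM
41.313 QRM × 0.60265 = 24.89727945 RVN
24.89727945 RVN × 0.88026 = 21.916079208657 GLM

21.916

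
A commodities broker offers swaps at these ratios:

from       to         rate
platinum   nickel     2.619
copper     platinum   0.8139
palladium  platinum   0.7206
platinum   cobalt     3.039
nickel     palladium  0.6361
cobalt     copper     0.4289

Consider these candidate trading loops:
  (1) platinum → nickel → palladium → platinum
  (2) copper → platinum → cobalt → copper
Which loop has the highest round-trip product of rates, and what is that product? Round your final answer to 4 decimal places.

1.2005

(1) 2.619 × 0.6361 × 0.7206 = 1.20048
(2) 0.8139 × 3.039 × 0.4289 = 1.06086
Highest is cycle (1) at 1.2005 (>1, arbitrage).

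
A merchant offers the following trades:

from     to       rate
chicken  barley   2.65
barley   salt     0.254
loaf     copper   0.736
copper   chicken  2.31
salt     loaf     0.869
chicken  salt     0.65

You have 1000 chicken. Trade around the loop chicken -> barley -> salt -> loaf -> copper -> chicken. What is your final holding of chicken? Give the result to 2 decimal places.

994.46

1000 chicken × 2.65 = 2650 barley
2650 barley × 0.254 = 673.1 salt
673.1 salt × 0.869 = 584.9239 loaf
584.9239 loaf × 0.736 = 430.5039904 copper
430.5039904 copper × 2.31 = 994.464217824 chicken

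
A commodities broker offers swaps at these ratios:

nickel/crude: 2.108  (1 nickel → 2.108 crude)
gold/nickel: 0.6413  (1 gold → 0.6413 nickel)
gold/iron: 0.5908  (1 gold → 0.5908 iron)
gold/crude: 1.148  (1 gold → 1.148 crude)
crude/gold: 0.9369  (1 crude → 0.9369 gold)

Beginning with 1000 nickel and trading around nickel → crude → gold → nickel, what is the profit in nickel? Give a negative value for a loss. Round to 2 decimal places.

266.56

1000 nickel × 2.108 = 2108 crude
2108 crude × 0.9369 = 1974.9852 gold
1974.9852 gold × 0.6413 = 1266.55800876 nickel
Net change: 1266.55800876 − 1000 = 266.55800876 nickel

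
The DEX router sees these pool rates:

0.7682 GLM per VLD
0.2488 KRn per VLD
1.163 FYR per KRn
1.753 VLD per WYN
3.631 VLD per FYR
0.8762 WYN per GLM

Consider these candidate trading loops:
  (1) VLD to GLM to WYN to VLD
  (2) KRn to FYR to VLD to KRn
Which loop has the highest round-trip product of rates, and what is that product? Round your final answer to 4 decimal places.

1.1799

(1) 0.7682 × 0.8762 × 1.753 = 1.17994
(2) 1.163 × 3.631 × 0.2488 = 1.05065
Highest is cycle (1) at 1.1799 (>1, arbitrage).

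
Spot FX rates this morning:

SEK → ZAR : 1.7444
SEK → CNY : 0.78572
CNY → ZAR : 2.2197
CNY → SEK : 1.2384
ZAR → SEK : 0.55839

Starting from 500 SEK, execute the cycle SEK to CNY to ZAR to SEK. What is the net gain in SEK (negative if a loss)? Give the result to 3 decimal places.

500 SEK × 0.78572 = 392.86 CNY
392.86 CNY × 2.2197 = 872.031342 ZAR
872.031342 ZAR × 0.55839 = 486.93358105938 SEK
Net change: 486.93358105938 − 500 = -13.06641894062 SEK

-13.066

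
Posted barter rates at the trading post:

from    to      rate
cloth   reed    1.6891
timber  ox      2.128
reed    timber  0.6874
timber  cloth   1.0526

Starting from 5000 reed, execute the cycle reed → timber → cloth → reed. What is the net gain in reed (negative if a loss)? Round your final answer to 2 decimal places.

1110.80

5000 reed × 0.6874 = 3437 timber
3437 timber × 1.0526 = 3617.7862 cloth
3617.7862 cloth × 1.6891 = 6110.80267042 reed
Net change: 6110.80267042 − 5000 = 1110.80267042 reed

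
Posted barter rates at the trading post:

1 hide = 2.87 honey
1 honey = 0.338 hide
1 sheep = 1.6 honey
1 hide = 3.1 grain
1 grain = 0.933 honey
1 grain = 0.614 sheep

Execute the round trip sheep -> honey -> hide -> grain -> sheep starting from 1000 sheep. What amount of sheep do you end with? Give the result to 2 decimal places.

1000 sheep × 1.6 = 1600 honey
1600 honey × 0.338 = 540.8 hide
540.8 hide × 3.1 = 1676.48 grain
1676.48 grain × 0.614 = 1029.35872 sheep

1029.36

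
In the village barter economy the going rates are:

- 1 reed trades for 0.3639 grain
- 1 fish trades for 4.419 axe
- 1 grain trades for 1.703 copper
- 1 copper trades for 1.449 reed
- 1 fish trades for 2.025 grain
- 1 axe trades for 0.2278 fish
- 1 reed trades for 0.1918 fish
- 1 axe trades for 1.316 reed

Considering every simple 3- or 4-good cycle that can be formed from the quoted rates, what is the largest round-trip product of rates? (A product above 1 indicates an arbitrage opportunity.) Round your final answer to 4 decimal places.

axe→reed→fish→axe: 1.316 × 0.1918 × 4.419 = 1.11539
copper→reed→fish→grain→copper: 1.449 × 0.1918 × 2.025 × 1.703 = 0.95842
copper→reed→grain→copper: 1.449 × 0.3639 × 1.703 = 0.89798
Maximum is axe→reed→fish→axe at 1.1154; arbitrage exists.

1.1154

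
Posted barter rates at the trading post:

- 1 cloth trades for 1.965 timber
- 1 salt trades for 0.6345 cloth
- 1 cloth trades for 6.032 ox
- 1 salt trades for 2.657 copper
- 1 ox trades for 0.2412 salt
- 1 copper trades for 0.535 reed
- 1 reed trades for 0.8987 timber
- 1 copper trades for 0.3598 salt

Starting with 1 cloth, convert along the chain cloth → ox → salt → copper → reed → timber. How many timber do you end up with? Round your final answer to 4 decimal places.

1 cloth × 6.032 = 6.032 ox
6.032 ox × 0.2412 = 1.4549184 salt
1.4549184 salt × 2.657 = 3.8657181888 copper
3.8657181888 copper × 0.535 = 2.068159231008 reed
2.068159231008 reed × 0.8987 = 1.8586547009068896 timber

1.8587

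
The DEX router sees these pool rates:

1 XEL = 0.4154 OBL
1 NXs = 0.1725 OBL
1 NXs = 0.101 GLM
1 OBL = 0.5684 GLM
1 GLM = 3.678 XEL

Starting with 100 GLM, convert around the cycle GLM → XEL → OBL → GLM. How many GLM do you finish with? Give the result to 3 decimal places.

100 GLM × 3.678 = 367.8 XEL
367.8 XEL × 0.4154 = 152.78412 OBL
152.78412 OBL × 0.5684 = 86.842493808 GLM

86.842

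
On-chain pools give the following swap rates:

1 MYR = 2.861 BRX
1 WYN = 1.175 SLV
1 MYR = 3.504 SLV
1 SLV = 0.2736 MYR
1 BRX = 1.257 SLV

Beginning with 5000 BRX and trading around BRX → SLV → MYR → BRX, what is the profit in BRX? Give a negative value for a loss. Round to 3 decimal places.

-80.293

5000 BRX × 1.257 = 6285 SLV
6285 SLV × 0.2736 = 1719.576 MYR
1719.576 MYR × 2.861 = 4919.706936 BRX
Net change: 4919.706936 − 5000 = -80.293064 BRX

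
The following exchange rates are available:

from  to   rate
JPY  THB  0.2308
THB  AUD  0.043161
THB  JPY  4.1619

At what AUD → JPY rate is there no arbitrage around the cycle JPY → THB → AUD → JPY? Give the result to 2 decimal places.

100.39

Known legs of the cycle: 0.2308 × 0.043161 = 0.0099615588
For no arbitrage the full-cycle product must be 1, so the missing rate is 1 / 0.0099615588 ≈ 100.3859.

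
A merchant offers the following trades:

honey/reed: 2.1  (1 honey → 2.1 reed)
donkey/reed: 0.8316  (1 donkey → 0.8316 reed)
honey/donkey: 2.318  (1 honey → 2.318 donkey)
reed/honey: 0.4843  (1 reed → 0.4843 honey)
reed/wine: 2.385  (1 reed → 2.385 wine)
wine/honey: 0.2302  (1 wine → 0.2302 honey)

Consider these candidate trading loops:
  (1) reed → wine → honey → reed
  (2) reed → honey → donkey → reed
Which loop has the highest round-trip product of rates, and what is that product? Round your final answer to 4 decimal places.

(1) 2.385 × 0.2302 × 2.1 = 1.15296
(2) 0.4843 × 2.318 × 0.8316 = 0.93356
Highest is cycle (1) at 1.1530 (>1, arbitrage).

1.1530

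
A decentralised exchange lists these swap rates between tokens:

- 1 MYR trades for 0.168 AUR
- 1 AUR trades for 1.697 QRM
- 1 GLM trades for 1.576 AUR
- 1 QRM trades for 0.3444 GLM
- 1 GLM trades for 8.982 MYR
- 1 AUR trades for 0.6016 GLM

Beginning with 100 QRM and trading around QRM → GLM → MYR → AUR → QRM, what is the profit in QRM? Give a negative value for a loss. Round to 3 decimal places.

100 QRM × 0.3444 = 34.44 GLM
34.44 GLM × 8.982 = 309.34008 MYR
309.34008 MYR × 0.168 = 51.96913344 AUR
51.96913344 AUR × 1.697 = 88.19161944768 QRM
Net change: 88.19161944768 − 100 = -11.80838055232 QRM

-11.808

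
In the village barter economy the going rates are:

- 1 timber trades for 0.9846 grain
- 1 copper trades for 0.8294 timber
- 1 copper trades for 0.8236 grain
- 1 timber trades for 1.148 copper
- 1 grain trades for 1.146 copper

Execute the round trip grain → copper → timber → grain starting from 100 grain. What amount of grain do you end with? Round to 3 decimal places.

93.585

100 grain × 1.146 = 114.6 copper
114.6 copper × 0.8294 = 95.04924 timber
95.04924 timber × 0.9846 = 93.585481704 grain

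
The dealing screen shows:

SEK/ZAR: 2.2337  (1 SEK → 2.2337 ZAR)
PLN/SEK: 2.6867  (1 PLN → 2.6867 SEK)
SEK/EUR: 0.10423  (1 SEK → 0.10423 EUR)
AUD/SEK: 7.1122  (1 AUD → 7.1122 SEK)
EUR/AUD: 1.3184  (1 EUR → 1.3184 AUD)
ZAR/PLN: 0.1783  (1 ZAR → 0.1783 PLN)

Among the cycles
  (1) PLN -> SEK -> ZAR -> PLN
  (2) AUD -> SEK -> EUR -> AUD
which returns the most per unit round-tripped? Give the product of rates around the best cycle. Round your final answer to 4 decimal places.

(1) 2.6867 × 2.2337 × 0.1783 = 1.07003
(2) 7.1122 × 0.10423 × 1.3184 = 0.97734
Highest is cycle (1) at 1.0700 (>1, arbitrage).

1.0700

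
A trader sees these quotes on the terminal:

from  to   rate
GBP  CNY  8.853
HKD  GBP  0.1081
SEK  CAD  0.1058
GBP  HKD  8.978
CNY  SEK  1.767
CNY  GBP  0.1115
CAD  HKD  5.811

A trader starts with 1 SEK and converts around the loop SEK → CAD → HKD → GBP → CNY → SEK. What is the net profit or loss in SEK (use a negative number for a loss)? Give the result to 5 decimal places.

1 SEK × 0.1058 = 0.1058 CAD
0.1058 CAD × 5.811 = 0.6148038 HKD
0.6148038 HKD × 0.1081 = 0.06646029078 GBP
0.06646029078 GBP × 8.853 = 0.58837295427534 CNY
0.58837295427534 CNY × 1.767 = 1.03965501020452578 SEK
Net change: 1.03965501020452578 − 1 = 0.03965501020452578 SEK

0.03966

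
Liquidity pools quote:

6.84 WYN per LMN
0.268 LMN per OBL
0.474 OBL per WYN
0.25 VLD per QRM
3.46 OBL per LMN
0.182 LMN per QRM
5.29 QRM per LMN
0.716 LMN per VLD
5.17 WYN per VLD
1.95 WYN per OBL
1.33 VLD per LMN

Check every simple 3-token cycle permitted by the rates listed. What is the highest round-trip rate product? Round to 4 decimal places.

0.9469

VLD→LMN→QRM→VLD: 0.716 × 5.29 × 0.25 = 0.94691
LMN→WYN→OBL→LMN: 6.84 × 0.474 × 0.268 = 0.86890
Maximum is VLD→LMN→QRM→VLD at 0.9469; no arbitrage — every cycle loses value.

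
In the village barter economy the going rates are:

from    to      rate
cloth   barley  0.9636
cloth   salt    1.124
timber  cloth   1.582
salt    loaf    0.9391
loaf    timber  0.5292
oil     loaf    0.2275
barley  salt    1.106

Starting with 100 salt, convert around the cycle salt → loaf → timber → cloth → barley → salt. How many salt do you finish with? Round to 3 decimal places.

100 salt × 0.9391 = 93.91 loaf
93.91 loaf × 0.5292 = 49.697172 timber
49.697172 timber × 1.582 = 78.620926104 cloth
78.620926104 cloth × 0.9636 = 75.7591243938144 barley
75.7591243938144 barley × 1.106 = 83.7895915795587264 salt

83.790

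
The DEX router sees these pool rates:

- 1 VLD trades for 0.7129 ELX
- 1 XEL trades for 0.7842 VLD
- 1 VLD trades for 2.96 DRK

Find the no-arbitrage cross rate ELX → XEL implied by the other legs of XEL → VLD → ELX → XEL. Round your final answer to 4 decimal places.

1.7887

Known legs of the cycle: 0.7842 × 0.7129 = 0.55905618
For no arbitrage the full-cycle product must be 1, so the missing rate is 1 / 0.55905618 ≈ 1.788729.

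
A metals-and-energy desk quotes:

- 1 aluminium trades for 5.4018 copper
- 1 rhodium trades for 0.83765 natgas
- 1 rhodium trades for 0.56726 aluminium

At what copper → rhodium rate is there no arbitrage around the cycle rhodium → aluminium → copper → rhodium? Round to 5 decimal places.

Known legs of the cycle: 0.56726 × 5.4018 = 3.064225068
For no arbitrage the full-cycle product must be 1, so the missing rate is 1 / 3.064225068 ≈ 0.3263468.

0.32635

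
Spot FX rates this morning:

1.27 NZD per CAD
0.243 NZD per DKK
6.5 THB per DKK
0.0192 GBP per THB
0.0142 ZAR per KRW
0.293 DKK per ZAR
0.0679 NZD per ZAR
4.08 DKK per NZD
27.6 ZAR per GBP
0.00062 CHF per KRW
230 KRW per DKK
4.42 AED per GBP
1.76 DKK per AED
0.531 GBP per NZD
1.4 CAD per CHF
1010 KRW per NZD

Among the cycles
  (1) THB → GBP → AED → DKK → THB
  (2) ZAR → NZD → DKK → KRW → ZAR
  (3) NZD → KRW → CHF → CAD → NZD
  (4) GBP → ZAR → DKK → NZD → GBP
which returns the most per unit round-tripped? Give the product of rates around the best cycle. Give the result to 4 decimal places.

1.1134

(1) 0.0192 × 4.42 × 1.76 × 6.5 = 0.97084
(2) 0.0679 × 4.08 × 230 × 0.0142 = 0.90479
(3) 1010 × 0.00062 × 1.4 × 1.27 = 1.11338
(4) 27.6 × 0.293 × 0.243 × 0.531 = 1.04346
Highest is cycle (3) at 1.1134 (>1, arbitrage).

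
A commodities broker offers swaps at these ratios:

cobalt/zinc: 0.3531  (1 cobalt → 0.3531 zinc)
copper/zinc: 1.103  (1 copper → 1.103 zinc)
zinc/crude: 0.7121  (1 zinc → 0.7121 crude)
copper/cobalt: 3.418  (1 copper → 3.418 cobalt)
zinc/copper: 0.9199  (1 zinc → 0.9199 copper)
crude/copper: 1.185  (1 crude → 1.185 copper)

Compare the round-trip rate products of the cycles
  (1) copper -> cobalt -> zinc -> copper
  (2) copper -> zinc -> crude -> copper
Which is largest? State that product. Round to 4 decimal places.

1.1102

(1) 3.418 × 0.3531 × 0.9199 = 1.11022
(2) 1.103 × 0.7121 × 1.185 = 0.93075
Highest is cycle (1) at 1.1102 (>1, arbitrage).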